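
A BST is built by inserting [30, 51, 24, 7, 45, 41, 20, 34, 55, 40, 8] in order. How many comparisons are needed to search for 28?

Search path for 28: 30 -> 24
Found: False
Comparisons: 2


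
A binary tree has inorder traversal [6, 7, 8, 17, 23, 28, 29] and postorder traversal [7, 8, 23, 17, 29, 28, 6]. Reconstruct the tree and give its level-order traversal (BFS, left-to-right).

Inorder:   [6, 7, 8, 17, 23, 28, 29]
Postorder: [7, 8, 23, 17, 29, 28, 6]
Algorithm: postorder visits root last, so walk postorder right-to-left;
each value is the root of the current inorder slice — split it at that
value, recurse on the right subtree first, then the left.
Recursive splits:
  root=6; inorder splits into left=[], right=[7, 8, 17, 23, 28, 29]
  root=28; inorder splits into left=[7, 8, 17, 23], right=[29]
  root=29; inorder splits into left=[], right=[]
  root=17; inorder splits into left=[7, 8], right=[23]
  root=23; inorder splits into left=[], right=[]
  root=8; inorder splits into left=[7], right=[]
  root=7; inorder splits into left=[], right=[]
Reconstructed level-order: [6, 28, 17, 29, 8, 23, 7]


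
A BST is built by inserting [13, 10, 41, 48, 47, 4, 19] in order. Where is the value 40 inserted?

Starting tree (level order): [13, 10, 41, 4, None, 19, 48, None, None, None, None, 47]
Insertion path: 13 -> 41 -> 19
Result: insert 40 as right child of 19
Final tree (level order): [13, 10, 41, 4, None, 19, 48, None, None, None, 40, 47]


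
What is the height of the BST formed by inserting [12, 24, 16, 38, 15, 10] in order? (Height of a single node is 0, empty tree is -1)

Insertion order: [12, 24, 16, 38, 15, 10]
Tree (level-order array): [12, 10, 24, None, None, 16, 38, 15]
Compute height bottom-up (empty subtree = -1):
  height(10) = 1 + max(-1, -1) = 0
  height(15) = 1 + max(-1, -1) = 0
  height(16) = 1 + max(0, -1) = 1
  height(38) = 1 + max(-1, -1) = 0
  height(24) = 1 + max(1, 0) = 2
  height(12) = 1 + max(0, 2) = 3
Height = 3


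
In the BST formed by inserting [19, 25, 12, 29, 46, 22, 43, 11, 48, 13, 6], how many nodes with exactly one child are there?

Tree built from: [19, 25, 12, 29, 46, 22, 43, 11, 48, 13, 6]
Tree (level-order array): [19, 12, 25, 11, 13, 22, 29, 6, None, None, None, None, None, None, 46, None, None, 43, 48]
Rule: These are nodes with exactly 1 non-null child.
Per-node child counts:
  node 19: 2 child(ren)
  node 12: 2 child(ren)
  node 11: 1 child(ren)
  node 6: 0 child(ren)
  node 13: 0 child(ren)
  node 25: 2 child(ren)
  node 22: 0 child(ren)
  node 29: 1 child(ren)
  node 46: 2 child(ren)
  node 43: 0 child(ren)
  node 48: 0 child(ren)
Matching nodes: [11, 29]
Count of nodes with exactly one child: 2


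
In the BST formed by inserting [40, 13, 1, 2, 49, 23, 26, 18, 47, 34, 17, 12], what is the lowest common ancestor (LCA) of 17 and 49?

Tree insertion order: [40, 13, 1, 2, 49, 23, 26, 18, 47, 34, 17, 12]
Tree (level-order array): [40, 13, 49, 1, 23, 47, None, None, 2, 18, 26, None, None, None, 12, 17, None, None, 34]
In a BST, the LCA of p=17, q=49 is the first node v on the
root-to-leaf path with p <= v <= q (go left if both < v, right if both > v).
Walk from root:
  at 40: 17 <= 40 <= 49, this is the LCA
LCA = 40


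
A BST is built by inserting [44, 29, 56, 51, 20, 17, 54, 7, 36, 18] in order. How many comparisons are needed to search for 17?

Search path for 17: 44 -> 29 -> 20 -> 17
Found: True
Comparisons: 4


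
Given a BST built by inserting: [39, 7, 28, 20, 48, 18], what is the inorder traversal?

Tree insertion order: [39, 7, 28, 20, 48, 18]
Tree (level-order array): [39, 7, 48, None, 28, None, None, 20, None, 18]
Inorder traversal: [7, 18, 20, 28, 39, 48]


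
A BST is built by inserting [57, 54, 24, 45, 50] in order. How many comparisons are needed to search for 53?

Search path for 53: 57 -> 54 -> 24 -> 45 -> 50
Found: False
Comparisons: 5


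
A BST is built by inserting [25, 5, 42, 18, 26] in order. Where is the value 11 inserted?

Starting tree (level order): [25, 5, 42, None, 18, 26]
Insertion path: 25 -> 5 -> 18
Result: insert 11 as left child of 18
Final tree (level order): [25, 5, 42, None, 18, 26, None, 11]


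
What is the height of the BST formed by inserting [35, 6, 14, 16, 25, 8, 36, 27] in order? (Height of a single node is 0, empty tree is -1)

Insertion order: [35, 6, 14, 16, 25, 8, 36, 27]
Tree (level-order array): [35, 6, 36, None, 14, None, None, 8, 16, None, None, None, 25, None, 27]
Compute height bottom-up (empty subtree = -1):
  height(8) = 1 + max(-1, -1) = 0
  height(27) = 1 + max(-1, -1) = 0
  height(25) = 1 + max(-1, 0) = 1
  height(16) = 1 + max(-1, 1) = 2
  height(14) = 1 + max(0, 2) = 3
  height(6) = 1 + max(-1, 3) = 4
  height(36) = 1 + max(-1, -1) = 0
  height(35) = 1 + max(4, 0) = 5
Height = 5


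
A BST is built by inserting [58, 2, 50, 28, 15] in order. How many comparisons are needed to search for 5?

Search path for 5: 58 -> 2 -> 50 -> 28 -> 15
Found: False
Comparisons: 5


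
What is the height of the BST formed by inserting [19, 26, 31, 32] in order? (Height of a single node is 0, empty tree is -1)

Insertion order: [19, 26, 31, 32]
Tree (level-order array): [19, None, 26, None, 31, None, 32]
Compute height bottom-up (empty subtree = -1):
  height(32) = 1 + max(-1, -1) = 0
  height(31) = 1 + max(-1, 0) = 1
  height(26) = 1 + max(-1, 1) = 2
  height(19) = 1 + max(-1, 2) = 3
Height = 3


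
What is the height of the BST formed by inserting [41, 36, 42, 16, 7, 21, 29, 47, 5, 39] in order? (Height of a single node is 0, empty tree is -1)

Insertion order: [41, 36, 42, 16, 7, 21, 29, 47, 5, 39]
Tree (level-order array): [41, 36, 42, 16, 39, None, 47, 7, 21, None, None, None, None, 5, None, None, 29]
Compute height bottom-up (empty subtree = -1):
  height(5) = 1 + max(-1, -1) = 0
  height(7) = 1 + max(0, -1) = 1
  height(29) = 1 + max(-1, -1) = 0
  height(21) = 1 + max(-1, 0) = 1
  height(16) = 1 + max(1, 1) = 2
  height(39) = 1 + max(-1, -1) = 0
  height(36) = 1 + max(2, 0) = 3
  height(47) = 1 + max(-1, -1) = 0
  height(42) = 1 + max(-1, 0) = 1
  height(41) = 1 + max(3, 1) = 4
Height = 4


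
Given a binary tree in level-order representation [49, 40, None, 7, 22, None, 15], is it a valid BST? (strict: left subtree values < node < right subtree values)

Level-order array: [49, 40, None, 7, 22, None, 15]
Validate using subtree bounds (lo, hi): at each node, require lo < value < hi,
then recurse left with hi=value and right with lo=value.
Preorder trace (stopping at first violation):
  at node 49 with bounds (-inf, +inf): OK
  at node 40 with bounds (-inf, 49): OK
  at node 7 with bounds (-inf, 40): OK
  at node 15 with bounds (7, 40): OK
  at node 22 with bounds (40, 49): VIOLATION
Node 22 violates its bound: not (40 < 22 < 49).
Result: Not a valid BST


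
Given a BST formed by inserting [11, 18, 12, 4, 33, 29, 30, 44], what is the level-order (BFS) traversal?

Tree insertion order: [11, 18, 12, 4, 33, 29, 30, 44]
Tree (level-order array): [11, 4, 18, None, None, 12, 33, None, None, 29, 44, None, 30]
BFS from the root, enqueuing left then right child of each popped node:
  queue [11] -> pop 11, enqueue [4, 18], visited so far: [11]
  queue [4, 18] -> pop 4, enqueue [none], visited so far: [11, 4]
  queue [18] -> pop 18, enqueue [12, 33], visited so far: [11, 4, 18]
  queue [12, 33] -> pop 12, enqueue [none], visited so far: [11, 4, 18, 12]
  queue [33] -> pop 33, enqueue [29, 44], visited so far: [11, 4, 18, 12, 33]
  queue [29, 44] -> pop 29, enqueue [30], visited so far: [11, 4, 18, 12, 33, 29]
  queue [44, 30] -> pop 44, enqueue [none], visited so far: [11, 4, 18, 12, 33, 29, 44]
  queue [30] -> pop 30, enqueue [none], visited so far: [11, 4, 18, 12, 33, 29, 44, 30]
Result: [11, 4, 18, 12, 33, 29, 44, 30]


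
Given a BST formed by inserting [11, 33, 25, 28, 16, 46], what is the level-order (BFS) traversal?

Tree insertion order: [11, 33, 25, 28, 16, 46]
Tree (level-order array): [11, None, 33, 25, 46, 16, 28]
BFS from the root, enqueuing left then right child of each popped node:
  queue [11] -> pop 11, enqueue [33], visited so far: [11]
  queue [33] -> pop 33, enqueue [25, 46], visited so far: [11, 33]
  queue [25, 46] -> pop 25, enqueue [16, 28], visited so far: [11, 33, 25]
  queue [46, 16, 28] -> pop 46, enqueue [none], visited so far: [11, 33, 25, 46]
  queue [16, 28] -> pop 16, enqueue [none], visited so far: [11, 33, 25, 46, 16]
  queue [28] -> pop 28, enqueue [none], visited so far: [11, 33, 25, 46, 16, 28]
Result: [11, 33, 25, 46, 16, 28]


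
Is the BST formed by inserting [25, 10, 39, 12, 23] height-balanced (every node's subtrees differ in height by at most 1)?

Tree (level-order array): [25, 10, 39, None, 12, None, None, None, 23]
Definition: a tree is height-balanced if, at every node, |h(left) - h(right)| <= 1 (empty subtree has height -1).
Bottom-up per-node check:
  node 23: h_left=-1, h_right=-1, diff=0 [OK], height=0
  node 12: h_left=-1, h_right=0, diff=1 [OK], height=1
  node 10: h_left=-1, h_right=1, diff=2 [FAIL (|-1-1|=2 > 1)], height=2
  node 39: h_left=-1, h_right=-1, diff=0 [OK], height=0
  node 25: h_left=2, h_right=0, diff=2 [FAIL (|2-0|=2 > 1)], height=3
Node 10 violates the condition: |-1 - 1| = 2 > 1.
Result: Not balanced


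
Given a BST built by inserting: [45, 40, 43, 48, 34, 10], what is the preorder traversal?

Tree insertion order: [45, 40, 43, 48, 34, 10]
Tree (level-order array): [45, 40, 48, 34, 43, None, None, 10]
Preorder traversal: [45, 40, 34, 10, 43, 48]


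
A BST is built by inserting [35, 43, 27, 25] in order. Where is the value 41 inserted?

Starting tree (level order): [35, 27, 43, 25]
Insertion path: 35 -> 43
Result: insert 41 as left child of 43
Final tree (level order): [35, 27, 43, 25, None, 41]


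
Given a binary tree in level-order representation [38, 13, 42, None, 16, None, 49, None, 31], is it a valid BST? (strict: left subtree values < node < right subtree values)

Level-order array: [38, 13, 42, None, 16, None, 49, None, 31]
Validate using subtree bounds (lo, hi): at each node, require lo < value < hi,
then recurse left with hi=value and right with lo=value.
Preorder trace (stopping at first violation):
  at node 38 with bounds (-inf, +inf): OK
  at node 13 with bounds (-inf, 38): OK
  at node 16 with bounds (13, 38): OK
  at node 31 with bounds (16, 38): OK
  at node 42 with bounds (38, +inf): OK
  at node 49 with bounds (42, +inf): OK
No violation found at any node.
Result: Valid BST


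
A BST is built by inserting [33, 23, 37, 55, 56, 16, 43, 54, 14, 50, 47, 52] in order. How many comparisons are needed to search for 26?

Search path for 26: 33 -> 23
Found: False
Comparisons: 2


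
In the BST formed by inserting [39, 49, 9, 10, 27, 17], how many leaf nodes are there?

Tree built from: [39, 49, 9, 10, 27, 17]
Tree (level-order array): [39, 9, 49, None, 10, None, None, None, 27, 17]
Rule: A leaf has 0 children.
Per-node child counts:
  node 39: 2 child(ren)
  node 9: 1 child(ren)
  node 10: 1 child(ren)
  node 27: 1 child(ren)
  node 17: 0 child(ren)
  node 49: 0 child(ren)
Matching nodes: [17, 49]
Count of leaf nodes: 2


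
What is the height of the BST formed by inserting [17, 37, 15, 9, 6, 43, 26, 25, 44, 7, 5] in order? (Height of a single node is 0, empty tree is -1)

Insertion order: [17, 37, 15, 9, 6, 43, 26, 25, 44, 7, 5]
Tree (level-order array): [17, 15, 37, 9, None, 26, 43, 6, None, 25, None, None, 44, 5, 7]
Compute height bottom-up (empty subtree = -1):
  height(5) = 1 + max(-1, -1) = 0
  height(7) = 1 + max(-1, -1) = 0
  height(6) = 1 + max(0, 0) = 1
  height(9) = 1 + max(1, -1) = 2
  height(15) = 1 + max(2, -1) = 3
  height(25) = 1 + max(-1, -1) = 0
  height(26) = 1 + max(0, -1) = 1
  height(44) = 1 + max(-1, -1) = 0
  height(43) = 1 + max(-1, 0) = 1
  height(37) = 1 + max(1, 1) = 2
  height(17) = 1 + max(3, 2) = 4
Height = 4


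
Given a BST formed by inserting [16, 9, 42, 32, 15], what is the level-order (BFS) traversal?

Tree insertion order: [16, 9, 42, 32, 15]
Tree (level-order array): [16, 9, 42, None, 15, 32]
BFS from the root, enqueuing left then right child of each popped node:
  queue [16] -> pop 16, enqueue [9, 42], visited so far: [16]
  queue [9, 42] -> pop 9, enqueue [15], visited so far: [16, 9]
  queue [42, 15] -> pop 42, enqueue [32], visited so far: [16, 9, 42]
  queue [15, 32] -> pop 15, enqueue [none], visited so far: [16, 9, 42, 15]
  queue [32] -> pop 32, enqueue [none], visited so far: [16, 9, 42, 15, 32]
Result: [16, 9, 42, 15, 32]


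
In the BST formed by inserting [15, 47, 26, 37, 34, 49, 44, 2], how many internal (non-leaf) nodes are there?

Tree built from: [15, 47, 26, 37, 34, 49, 44, 2]
Tree (level-order array): [15, 2, 47, None, None, 26, 49, None, 37, None, None, 34, 44]
Rule: An internal node has at least one child.
Per-node child counts:
  node 15: 2 child(ren)
  node 2: 0 child(ren)
  node 47: 2 child(ren)
  node 26: 1 child(ren)
  node 37: 2 child(ren)
  node 34: 0 child(ren)
  node 44: 0 child(ren)
  node 49: 0 child(ren)
Matching nodes: [15, 47, 26, 37]
Count of internal (non-leaf) nodes: 4


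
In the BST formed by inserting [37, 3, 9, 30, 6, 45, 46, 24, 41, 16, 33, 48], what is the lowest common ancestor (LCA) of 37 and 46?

Tree insertion order: [37, 3, 9, 30, 6, 45, 46, 24, 41, 16, 33, 48]
Tree (level-order array): [37, 3, 45, None, 9, 41, 46, 6, 30, None, None, None, 48, None, None, 24, 33, None, None, 16]
In a BST, the LCA of p=37, q=46 is the first node v on the
root-to-leaf path with p <= v <= q (go left if both < v, right if both > v).
Walk from root:
  at 37: 37 <= 37 <= 46, this is the LCA
LCA = 37


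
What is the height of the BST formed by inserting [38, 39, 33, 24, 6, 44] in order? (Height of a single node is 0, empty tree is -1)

Insertion order: [38, 39, 33, 24, 6, 44]
Tree (level-order array): [38, 33, 39, 24, None, None, 44, 6]
Compute height bottom-up (empty subtree = -1):
  height(6) = 1 + max(-1, -1) = 0
  height(24) = 1 + max(0, -1) = 1
  height(33) = 1 + max(1, -1) = 2
  height(44) = 1 + max(-1, -1) = 0
  height(39) = 1 + max(-1, 0) = 1
  height(38) = 1 + max(2, 1) = 3
Height = 3


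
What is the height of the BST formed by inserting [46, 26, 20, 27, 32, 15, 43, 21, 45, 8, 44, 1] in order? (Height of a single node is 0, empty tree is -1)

Insertion order: [46, 26, 20, 27, 32, 15, 43, 21, 45, 8, 44, 1]
Tree (level-order array): [46, 26, None, 20, 27, 15, 21, None, 32, 8, None, None, None, None, 43, 1, None, None, 45, None, None, 44]
Compute height bottom-up (empty subtree = -1):
  height(1) = 1 + max(-1, -1) = 0
  height(8) = 1 + max(0, -1) = 1
  height(15) = 1 + max(1, -1) = 2
  height(21) = 1 + max(-1, -1) = 0
  height(20) = 1 + max(2, 0) = 3
  height(44) = 1 + max(-1, -1) = 0
  height(45) = 1 + max(0, -1) = 1
  height(43) = 1 + max(-1, 1) = 2
  height(32) = 1 + max(-1, 2) = 3
  height(27) = 1 + max(-1, 3) = 4
  height(26) = 1 + max(3, 4) = 5
  height(46) = 1 + max(5, -1) = 6
Height = 6


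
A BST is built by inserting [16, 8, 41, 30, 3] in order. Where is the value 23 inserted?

Starting tree (level order): [16, 8, 41, 3, None, 30]
Insertion path: 16 -> 41 -> 30
Result: insert 23 as left child of 30
Final tree (level order): [16, 8, 41, 3, None, 30, None, None, None, 23]


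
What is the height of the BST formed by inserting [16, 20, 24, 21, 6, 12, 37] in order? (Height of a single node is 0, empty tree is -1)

Insertion order: [16, 20, 24, 21, 6, 12, 37]
Tree (level-order array): [16, 6, 20, None, 12, None, 24, None, None, 21, 37]
Compute height bottom-up (empty subtree = -1):
  height(12) = 1 + max(-1, -1) = 0
  height(6) = 1 + max(-1, 0) = 1
  height(21) = 1 + max(-1, -1) = 0
  height(37) = 1 + max(-1, -1) = 0
  height(24) = 1 + max(0, 0) = 1
  height(20) = 1 + max(-1, 1) = 2
  height(16) = 1 + max(1, 2) = 3
Height = 3


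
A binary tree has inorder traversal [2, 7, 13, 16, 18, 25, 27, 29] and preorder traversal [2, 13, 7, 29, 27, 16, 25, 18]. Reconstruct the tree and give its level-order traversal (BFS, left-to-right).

Inorder:  [2, 7, 13, 16, 18, 25, 27, 29]
Preorder: [2, 13, 7, 29, 27, 16, 25, 18]
Algorithm: preorder visits root first, so consume preorder in order;
for each root, split the current inorder slice at that value into
left-subtree inorder and right-subtree inorder, then recurse.
Recursive splits:
  root=2; inorder splits into left=[], right=[7, 13, 16, 18, 25, 27, 29]
  root=13; inorder splits into left=[7], right=[16, 18, 25, 27, 29]
  root=7; inorder splits into left=[], right=[]
  root=29; inorder splits into left=[16, 18, 25, 27], right=[]
  root=27; inorder splits into left=[16, 18, 25], right=[]
  root=16; inorder splits into left=[], right=[18, 25]
  root=25; inorder splits into left=[18], right=[]
  root=18; inorder splits into left=[], right=[]
Reconstructed level-order: [2, 13, 7, 29, 27, 16, 25, 18]


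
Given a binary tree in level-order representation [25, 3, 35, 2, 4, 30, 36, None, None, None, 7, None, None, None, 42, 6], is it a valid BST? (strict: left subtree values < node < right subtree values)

Level-order array: [25, 3, 35, 2, 4, 30, 36, None, None, None, 7, None, None, None, 42, 6]
Validate using subtree bounds (lo, hi): at each node, require lo < value < hi,
then recurse left with hi=value and right with lo=value.
Preorder trace (stopping at first violation):
  at node 25 with bounds (-inf, +inf): OK
  at node 3 with bounds (-inf, 25): OK
  at node 2 with bounds (-inf, 3): OK
  at node 4 with bounds (3, 25): OK
  at node 7 with bounds (4, 25): OK
  at node 6 with bounds (4, 7): OK
  at node 35 with bounds (25, +inf): OK
  at node 30 with bounds (25, 35): OK
  at node 36 with bounds (35, +inf): OK
  at node 42 with bounds (36, +inf): OK
No violation found at any node.
Result: Valid BST


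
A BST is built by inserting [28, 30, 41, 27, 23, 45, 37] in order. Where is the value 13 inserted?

Starting tree (level order): [28, 27, 30, 23, None, None, 41, None, None, 37, 45]
Insertion path: 28 -> 27 -> 23
Result: insert 13 as left child of 23
Final tree (level order): [28, 27, 30, 23, None, None, 41, 13, None, 37, 45]


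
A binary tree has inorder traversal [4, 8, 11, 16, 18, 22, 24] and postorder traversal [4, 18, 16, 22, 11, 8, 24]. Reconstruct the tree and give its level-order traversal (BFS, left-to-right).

Inorder:   [4, 8, 11, 16, 18, 22, 24]
Postorder: [4, 18, 16, 22, 11, 8, 24]
Algorithm: postorder visits root last, so walk postorder right-to-left;
each value is the root of the current inorder slice — split it at that
value, recurse on the right subtree first, then the left.
Recursive splits:
  root=24; inorder splits into left=[4, 8, 11, 16, 18, 22], right=[]
  root=8; inorder splits into left=[4], right=[11, 16, 18, 22]
  root=11; inorder splits into left=[], right=[16, 18, 22]
  root=22; inorder splits into left=[16, 18], right=[]
  root=16; inorder splits into left=[], right=[18]
  root=18; inorder splits into left=[], right=[]
  root=4; inorder splits into left=[], right=[]
Reconstructed level-order: [24, 8, 4, 11, 22, 16, 18]


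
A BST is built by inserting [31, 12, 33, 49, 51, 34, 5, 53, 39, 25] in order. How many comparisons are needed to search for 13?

Search path for 13: 31 -> 12 -> 25
Found: False
Comparisons: 3


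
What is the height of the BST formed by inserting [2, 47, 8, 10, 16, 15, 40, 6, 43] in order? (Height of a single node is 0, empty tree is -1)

Insertion order: [2, 47, 8, 10, 16, 15, 40, 6, 43]
Tree (level-order array): [2, None, 47, 8, None, 6, 10, None, None, None, 16, 15, 40, None, None, None, 43]
Compute height bottom-up (empty subtree = -1):
  height(6) = 1 + max(-1, -1) = 0
  height(15) = 1 + max(-1, -1) = 0
  height(43) = 1 + max(-1, -1) = 0
  height(40) = 1 + max(-1, 0) = 1
  height(16) = 1 + max(0, 1) = 2
  height(10) = 1 + max(-1, 2) = 3
  height(8) = 1 + max(0, 3) = 4
  height(47) = 1 + max(4, -1) = 5
  height(2) = 1 + max(-1, 5) = 6
Height = 6


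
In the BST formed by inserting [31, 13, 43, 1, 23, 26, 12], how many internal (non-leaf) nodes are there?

Tree built from: [31, 13, 43, 1, 23, 26, 12]
Tree (level-order array): [31, 13, 43, 1, 23, None, None, None, 12, None, 26]
Rule: An internal node has at least one child.
Per-node child counts:
  node 31: 2 child(ren)
  node 13: 2 child(ren)
  node 1: 1 child(ren)
  node 12: 0 child(ren)
  node 23: 1 child(ren)
  node 26: 0 child(ren)
  node 43: 0 child(ren)
Matching nodes: [31, 13, 1, 23]
Count of internal (non-leaf) nodes: 4


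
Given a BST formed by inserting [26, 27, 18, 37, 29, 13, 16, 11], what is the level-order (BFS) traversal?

Tree insertion order: [26, 27, 18, 37, 29, 13, 16, 11]
Tree (level-order array): [26, 18, 27, 13, None, None, 37, 11, 16, 29]
BFS from the root, enqueuing left then right child of each popped node:
  queue [26] -> pop 26, enqueue [18, 27], visited so far: [26]
  queue [18, 27] -> pop 18, enqueue [13], visited so far: [26, 18]
  queue [27, 13] -> pop 27, enqueue [37], visited so far: [26, 18, 27]
  queue [13, 37] -> pop 13, enqueue [11, 16], visited so far: [26, 18, 27, 13]
  queue [37, 11, 16] -> pop 37, enqueue [29], visited so far: [26, 18, 27, 13, 37]
  queue [11, 16, 29] -> pop 11, enqueue [none], visited so far: [26, 18, 27, 13, 37, 11]
  queue [16, 29] -> pop 16, enqueue [none], visited so far: [26, 18, 27, 13, 37, 11, 16]
  queue [29] -> pop 29, enqueue [none], visited so far: [26, 18, 27, 13, 37, 11, 16, 29]
Result: [26, 18, 27, 13, 37, 11, 16, 29]


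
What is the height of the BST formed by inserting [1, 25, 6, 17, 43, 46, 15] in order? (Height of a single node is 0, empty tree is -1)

Insertion order: [1, 25, 6, 17, 43, 46, 15]
Tree (level-order array): [1, None, 25, 6, 43, None, 17, None, 46, 15]
Compute height bottom-up (empty subtree = -1):
  height(15) = 1 + max(-1, -1) = 0
  height(17) = 1 + max(0, -1) = 1
  height(6) = 1 + max(-1, 1) = 2
  height(46) = 1 + max(-1, -1) = 0
  height(43) = 1 + max(-1, 0) = 1
  height(25) = 1 + max(2, 1) = 3
  height(1) = 1 + max(-1, 3) = 4
Height = 4


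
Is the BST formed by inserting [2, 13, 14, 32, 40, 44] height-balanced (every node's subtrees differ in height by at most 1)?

Tree (level-order array): [2, None, 13, None, 14, None, 32, None, 40, None, 44]
Definition: a tree is height-balanced if, at every node, |h(left) - h(right)| <= 1 (empty subtree has height -1).
Bottom-up per-node check:
  node 44: h_left=-1, h_right=-1, diff=0 [OK], height=0
  node 40: h_left=-1, h_right=0, diff=1 [OK], height=1
  node 32: h_left=-1, h_right=1, diff=2 [FAIL (|-1-1|=2 > 1)], height=2
  node 14: h_left=-1, h_right=2, diff=3 [FAIL (|-1-2|=3 > 1)], height=3
  node 13: h_left=-1, h_right=3, diff=4 [FAIL (|-1-3|=4 > 1)], height=4
  node 2: h_left=-1, h_right=4, diff=5 [FAIL (|-1-4|=5 > 1)], height=5
Node 32 violates the condition: |-1 - 1| = 2 > 1.
Result: Not balanced


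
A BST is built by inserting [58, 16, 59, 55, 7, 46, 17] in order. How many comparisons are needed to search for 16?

Search path for 16: 58 -> 16
Found: True
Comparisons: 2


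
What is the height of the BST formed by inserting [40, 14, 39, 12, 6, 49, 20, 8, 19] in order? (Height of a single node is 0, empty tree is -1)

Insertion order: [40, 14, 39, 12, 6, 49, 20, 8, 19]
Tree (level-order array): [40, 14, 49, 12, 39, None, None, 6, None, 20, None, None, 8, 19]
Compute height bottom-up (empty subtree = -1):
  height(8) = 1 + max(-1, -1) = 0
  height(6) = 1 + max(-1, 0) = 1
  height(12) = 1 + max(1, -1) = 2
  height(19) = 1 + max(-1, -1) = 0
  height(20) = 1 + max(0, -1) = 1
  height(39) = 1 + max(1, -1) = 2
  height(14) = 1 + max(2, 2) = 3
  height(49) = 1 + max(-1, -1) = 0
  height(40) = 1 + max(3, 0) = 4
Height = 4


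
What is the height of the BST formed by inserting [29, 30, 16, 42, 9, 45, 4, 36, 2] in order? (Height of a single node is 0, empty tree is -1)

Insertion order: [29, 30, 16, 42, 9, 45, 4, 36, 2]
Tree (level-order array): [29, 16, 30, 9, None, None, 42, 4, None, 36, 45, 2]
Compute height bottom-up (empty subtree = -1):
  height(2) = 1 + max(-1, -1) = 0
  height(4) = 1 + max(0, -1) = 1
  height(9) = 1 + max(1, -1) = 2
  height(16) = 1 + max(2, -1) = 3
  height(36) = 1 + max(-1, -1) = 0
  height(45) = 1 + max(-1, -1) = 0
  height(42) = 1 + max(0, 0) = 1
  height(30) = 1 + max(-1, 1) = 2
  height(29) = 1 + max(3, 2) = 4
Height = 4


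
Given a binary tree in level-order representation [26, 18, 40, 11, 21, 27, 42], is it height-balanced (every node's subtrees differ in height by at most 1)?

Tree (level-order array): [26, 18, 40, 11, 21, 27, 42]
Definition: a tree is height-balanced if, at every node, |h(left) - h(right)| <= 1 (empty subtree has height -1).
Bottom-up per-node check:
  node 11: h_left=-1, h_right=-1, diff=0 [OK], height=0
  node 21: h_left=-1, h_right=-1, diff=0 [OK], height=0
  node 18: h_left=0, h_right=0, diff=0 [OK], height=1
  node 27: h_left=-1, h_right=-1, diff=0 [OK], height=0
  node 42: h_left=-1, h_right=-1, diff=0 [OK], height=0
  node 40: h_left=0, h_right=0, diff=0 [OK], height=1
  node 26: h_left=1, h_right=1, diff=0 [OK], height=2
All nodes satisfy the balance condition.
Result: Balanced


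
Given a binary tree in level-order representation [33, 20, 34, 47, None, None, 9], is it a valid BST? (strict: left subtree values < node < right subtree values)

Level-order array: [33, 20, 34, 47, None, None, 9]
Validate using subtree bounds (lo, hi): at each node, require lo < value < hi,
then recurse left with hi=value and right with lo=value.
Preorder trace (stopping at first violation):
  at node 33 with bounds (-inf, +inf): OK
  at node 20 with bounds (-inf, 33): OK
  at node 47 with bounds (-inf, 20): VIOLATION
Node 47 violates its bound: not (-inf < 47 < 20).
Result: Not a valid BST


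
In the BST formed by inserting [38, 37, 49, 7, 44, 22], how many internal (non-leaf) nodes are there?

Tree built from: [38, 37, 49, 7, 44, 22]
Tree (level-order array): [38, 37, 49, 7, None, 44, None, None, 22]
Rule: An internal node has at least one child.
Per-node child counts:
  node 38: 2 child(ren)
  node 37: 1 child(ren)
  node 7: 1 child(ren)
  node 22: 0 child(ren)
  node 49: 1 child(ren)
  node 44: 0 child(ren)
Matching nodes: [38, 37, 7, 49]
Count of internal (non-leaf) nodes: 4


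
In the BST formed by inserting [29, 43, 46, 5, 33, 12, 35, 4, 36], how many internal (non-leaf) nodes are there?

Tree built from: [29, 43, 46, 5, 33, 12, 35, 4, 36]
Tree (level-order array): [29, 5, 43, 4, 12, 33, 46, None, None, None, None, None, 35, None, None, None, 36]
Rule: An internal node has at least one child.
Per-node child counts:
  node 29: 2 child(ren)
  node 5: 2 child(ren)
  node 4: 0 child(ren)
  node 12: 0 child(ren)
  node 43: 2 child(ren)
  node 33: 1 child(ren)
  node 35: 1 child(ren)
  node 36: 0 child(ren)
  node 46: 0 child(ren)
Matching nodes: [29, 5, 43, 33, 35]
Count of internal (non-leaf) nodes: 5


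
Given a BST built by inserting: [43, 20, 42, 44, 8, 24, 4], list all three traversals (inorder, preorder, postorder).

Tree insertion order: [43, 20, 42, 44, 8, 24, 4]
Tree (level-order array): [43, 20, 44, 8, 42, None, None, 4, None, 24]
Inorder (L, root, R): [4, 8, 20, 24, 42, 43, 44]
Preorder (root, L, R): [43, 20, 8, 4, 42, 24, 44]
Postorder (L, R, root): [4, 8, 24, 42, 20, 44, 43]


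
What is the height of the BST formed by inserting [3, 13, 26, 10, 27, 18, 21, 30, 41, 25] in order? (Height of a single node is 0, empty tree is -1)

Insertion order: [3, 13, 26, 10, 27, 18, 21, 30, 41, 25]
Tree (level-order array): [3, None, 13, 10, 26, None, None, 18, 27, None, 21, None, 30, None, 25, None, 41]
Compute height bottom-up (empty subtree = -1):
  height(10) = 1 + max(-1, -1) = 0
  height(25) = 1 + max(-1, -1) = 0
  height(21) = 1 + max(-1, 0) = 1
  height(18) = 1 + max(-1, 1) = 2
  height(41) = 1 + max(-1, -1) = 0
  height(30) = 1 + max(-1, 0) = 1
  height(27) = 1 + max(-1, 1) = 2
  height(26) = 1 + max(2, 2) = 3
  height(13) = 1 + max(0, 3) = 4
  height(3) = 1 + max(-1, 4) = 5
Height = 5


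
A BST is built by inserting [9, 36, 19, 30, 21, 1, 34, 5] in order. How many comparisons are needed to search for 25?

Search path for 25: 9 -> 36 -> 19 -> 30 -> 21
Found: False
Comparisons: 5


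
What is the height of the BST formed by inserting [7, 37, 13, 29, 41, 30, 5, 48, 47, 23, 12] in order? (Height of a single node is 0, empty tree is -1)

Insertion order: [7, 37, 13, 29, 41, 30, 5, 48, 47, 23, 12]
Tree (level-order array): [7, 5, 37, None, None, 13, 41, 12, 29, None, 48, None, None, 23, 30, 47]
Compute height bottom-up (empty subtree = -1):
  height(5) = 1 + max(-1, -1) = 0
  height(12) = 1 + max(-1, -1) = 0
  height(23) = 1 + max(-1, -1) = 0
  height(30) = 1 + max(-1, -1) = 0
  height(29) = 1 + max(0, 0) = 1
  height(13) = 1 + max(0, 1) = 2
  height(47) = 1 + max(-1, -1) = 0
  height(48) = 1 + max(0, -1) = 1
  height(41) = 1 + max(-1, 1) = 2
  height(37) = 1 + max(2, 2) = 3
  height(7) = 1 + max(0, 3) = 4
Height = 4


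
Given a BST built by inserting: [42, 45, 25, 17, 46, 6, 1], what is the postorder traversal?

Tree insertion order: [42, 45, 25, 17, 46, 6, 1]
Tree (level-order array): [42, 25, 45, 17, None, None, 46, 6, None, None, None, 1]
Postorder traversal: [1, 6, 17, 25, 46, 45, 42]


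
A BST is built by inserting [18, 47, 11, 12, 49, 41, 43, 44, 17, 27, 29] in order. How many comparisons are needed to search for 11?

Search path for 11: 18 -> 11
Found: True
Comparisons: 2


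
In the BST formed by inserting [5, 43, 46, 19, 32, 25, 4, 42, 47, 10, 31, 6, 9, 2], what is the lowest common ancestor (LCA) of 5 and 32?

Tree insertion order: [5, 43, 46, 19, 32, 25, 4, 42, 47, 10, 31, 6, 9, 2]
Tree (level-order array): [5, 4, 43, 2, None, 19, 46, None, None, 10, 32, None, 47, 6, None, 25, 42, None, None, None, 9, None, 31]
In a BST, the LCA of p=5, q=32 is the first node v on the
root-to-leaf path with p <= v <= q (go left if both < v, right if both > v).
Walk from root:
  at 5: 5 <= 5 <= 32, this is the LCA
LCA = 5


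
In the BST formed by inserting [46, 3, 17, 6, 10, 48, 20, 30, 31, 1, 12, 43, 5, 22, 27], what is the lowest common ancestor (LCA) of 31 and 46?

Tree insertion order: [46, 3, 17, 6, 10, 48, 20, 30, 31, 1, 12, 43, 5, 22, 27]
Tree (level-order array): [46, 3, 48, 1, 17, None, None, None, None, 6, 20, 5, 10, None, 30, None, None, None, 12, 22, 31, None, None, None, 27, None, 43]
In a BST, the LCA of p=31, q=46 is the first node v on the
root-to-leaf path with p <= v <= q (go left if both < v, right if both > v).
Walk from root:
  at 46: 31 <= 46 <= 46, this is the LCA
LCA = 46


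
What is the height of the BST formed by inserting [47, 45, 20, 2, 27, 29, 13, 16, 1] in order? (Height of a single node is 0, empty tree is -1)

Insertion order: [47, 45, 20, 2, 27, 29, 13, 16, 1]
Tree (level-order array): [47, 45, None, 20, None, 2, 27, 1, 13, None, 29, None, None, None, 16]
Compute height bottom-up (empty subtree = -1):
  height(1) = 1 + max(-1, -1) = 0
  height(16) = 1 + max(-1, -1) = 0
  height(13) = 1 + max(-1, 0) = 1
  height(2) = 1 + max(0, 1) = 2
  height(29) = 1 + max(-1, -1) = 0
  height(27) = 1 + max(-1, 0) = 1
  height(20) = 1 + max(2, 1) = 3
  height(45) = 1 + max(3, -1) = 4
  height(47) = 1 + max(4, -1) = 5
Height = 5


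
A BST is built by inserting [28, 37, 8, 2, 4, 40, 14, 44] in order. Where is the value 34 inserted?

Starting tree (level order): [28, 8, 37, 2, 14, None, 40, None, 4, None, None, None, 44]
Insertion path: 28 -> 37
Result: insert 34 as left child of 37
Final tree (level order): [28, 8, 37, 2, 14, 34, 40, None, 4, None, None, None, None, None, 44]


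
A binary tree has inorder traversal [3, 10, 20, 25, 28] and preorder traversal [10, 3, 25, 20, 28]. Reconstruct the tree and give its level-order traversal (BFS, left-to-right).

Inorder:  [3, 10, 20, 25, 28]
Preorder: [10, 3, 25, 20, 28]
Algorithm: preorder visits root first, so consume preorder in order;
for each root, split the current inorder slice at that value into
left-subtree inorder and right-subtree inorder, then recurse.
Recursive splits:
  root=10; inorder splits into left=[3], right=[20, 25, 28]
  root=3; inorder splits into left=[], right=[]
  root=25; inorder splits into left=[20], right=[28]
  root=20; inorder splits into left=[], right=[]
  root=28; inorder splits into left=[], right=[]
Reconstructed level-order: [10, 3, 25, 20, 28]


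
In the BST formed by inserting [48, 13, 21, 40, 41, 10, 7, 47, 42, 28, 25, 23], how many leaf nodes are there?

Tree built from: [48, 13, 21, 40, 41, 10, 7, 47, 42, 28, 25, 23]
Tree (level-order array): [48, 13, None, 10, 21, 7, None, None, 40, None, None, 28, 41, 25, None, None, 47, 23, None, 42]
Rule: A leaf has 0 children.
Per-node child counts:
  node 48: 1 child(ren)
  node 13: 2 child(ren)
  node 10: 1 child(ren)
  node 7: 0 child(ren)
  node 21: 1 child(ren)
  node 40: 2 child(ren)
  node 28: 1 child(ren)
  node 25: 1 child(ren)
  node 23: 0 child(ren)
  node 41: 1 child(ren)
  node 47: 1 child(ren)
  node 42: 0 child(ren)
Matching nodes: [7, 23, 42]
Count of leaf nodes: 3


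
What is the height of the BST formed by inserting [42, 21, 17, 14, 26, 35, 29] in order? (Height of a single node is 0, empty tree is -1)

Insertion order: [42, 21, 17, 14, 26, 35, 29]
Tree (level-order array): [42, 21, None, 17, 26, 14, None, None, 35, None, None, 29]
Compute height bottom-up (empty subtree = -1):
  height(14) = 1 + max(-1, -1) = 0
  height(17) = 1 + max(0, -1) = 1
  height(29) = 1 + max(-1, -1) = 0
  height(35) = 1 + max(0, -1) = 1
  height(26) = 1 + max(-1, 1) = 2
  height(21) = 1 + max(1, 2) = 3
  height(42) = 1 + max(3, -1) = 4
Height = 4


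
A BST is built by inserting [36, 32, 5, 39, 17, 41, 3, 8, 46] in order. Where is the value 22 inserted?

Starting tree (level order): [36, 32, 39, 5, None, None, 41, 3, 17, None, 46, None, None, 8]
Insertion path: 36 -> 32 -> 5 -> 17
Result: insert 22 as right child of 17
Final tree (level order): [36, 32, 39, 5, None, None, 41, 3, 17, None, 46, None, None, 8, 22]


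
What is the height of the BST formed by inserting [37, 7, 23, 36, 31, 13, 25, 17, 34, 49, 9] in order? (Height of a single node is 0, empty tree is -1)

Insertion order: [37, 7, 23, 36, 31, 13, 25, 17, 34, 49, 9]
Tree (level-order array): [37, 7, 49, None, 23, None, None, 13, 36, 9, 17, 31, None, None, None, None, None, 25, 34]
Compute height bottom-up (empty subtree = -1):
  height(9) = 1 + max(-1, -1) = 0
  height(17) = 1 + max(-1, -1) = 0
  height(13) = 1 + max(0, 0) = 1
  height(25) = 1 + max(-1, -1) = 0
  height(34) = 1 + max(-1, -1) = 0
  height(31) = 1 + max(0, 0) = 1
  height(36) = 1 + max(1, -1) = 2
  height(23) = 1 + max(1, 2) = 3
  height(7) = 1 + max(-1, 3) = 4
  height(49) = 1 + max(-1, -1) = 0
  height(37) = 1 + max(4, 0) = 5
Height = 5


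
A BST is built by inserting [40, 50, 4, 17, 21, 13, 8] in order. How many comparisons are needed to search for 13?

Search path for 13: 40 -> 4 -> 17 -> 13
Found: True
Comparisons: 4


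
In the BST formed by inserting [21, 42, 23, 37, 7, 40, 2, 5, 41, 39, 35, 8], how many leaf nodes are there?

Tree built from: [21, 42, 23, 37, 7, 40, 2, 5, 41, 39, 35, 8]
Tree (level-order array): [21, 7, 42, 2, 8, 23, None, None, 5, None, None, None, 37, None, None, 35, 40, None, None, 39, 41]
Rule: A leaf has 0 children.
Per-node child counts:
  node 21: 2 child(ren)
  node 7: 2 child(ren)
  node 2: 1 child(ren)
  node 5: 0 child(ren)
  node 8: 0 child(ren)
  node 42: 1 child(ren)
  node 23: 1 child(ren)
  node 37: 2 child(ren)
  node 35: 0 child(ren)
  node 40: 2 child(ren)
  node 39: 0 child(ren)
  node 41: 0 child(ren)
Matching nodes: [5, 8, 35, 39, 41]
Count of leaf nodes: 5


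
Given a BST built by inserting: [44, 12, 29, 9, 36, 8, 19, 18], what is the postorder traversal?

Tree insertion order: [44, 12, 29, 9, 36, 8, 19, 18]
Tree (level-order array): [44, 12, None, 9, 29, 8, None, 19, 36, None, None, 18]
Postorder traversal: [8, 9, 18, 19, 36, 29, 12, 44]


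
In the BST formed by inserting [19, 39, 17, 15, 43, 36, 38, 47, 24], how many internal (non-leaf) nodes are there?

Tree built from: [19, 39, 17, 15, 43, 36, 38, 47, 24]
Tree (level-order array): [19, 17, 39, 15, None, 36, 43, None, None, 24, 38, None, 47]
Rule: An internal node has at least one child.
Per-node child counts:
  node 19: 2 child(ren)
  node 17: 1 child(ren)
  node 15: 0 child(ren)
  node 39: 2 child(ren)
  node 36: 2 child(ren)
  node 24: 0 child(ren)
  node 38: 0 child(ren)
  node 43: 1 child(ren)
  node 47: 0 child(ren)
Matching nodes: [19, 17, 39, 36, 43]
Count of internal (non-leaf) nodes: 5


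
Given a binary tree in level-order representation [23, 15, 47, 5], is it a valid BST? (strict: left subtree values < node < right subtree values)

Level-order array: [23, 15, 47, 5]
Validate using subtree bounds (lo, hi): at each node, require lo < value < hi,
then recurse left with hi=value and right with lo=value.
Preorder trace (stopping at first violation):
  at node 23 with bounds (-inf, +inf): OK
  at node 15 with bounds (-inf, 23): OK
  at node 5 with bounds (-inf, 15): OK
  at node 47 with bounds (23, +inf): OK
No violation found at any node.
Result: Valid BST


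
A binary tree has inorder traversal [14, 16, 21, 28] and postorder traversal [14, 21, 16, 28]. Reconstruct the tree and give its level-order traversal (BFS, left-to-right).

Inorder:   [14, 16, 21, 28]
Postorder: [14, 21, 16, 28]
Algorithm: postorder visits root last, so walk postorder right-to-left;
each value is the root of the current inorder slice — split it at that
value, recurse on the right subtree first, then the left.
Recursive splits:
  root=28; inorder splits into left=[14, 16, 21], right=[]
  root=16; inorder splits into left=[14], right=[21]
  root=21; inorder splits into left=[], right=[]
  root=14; inorder splits into left=[], right=[]
Reconstructed level-order: [28, 16, 14, 21]


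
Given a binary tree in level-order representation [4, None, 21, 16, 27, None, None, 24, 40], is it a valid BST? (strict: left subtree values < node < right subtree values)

Level-order array: [4, None, 21, 16, 27, None, None, 24, 40]
Validate using subtree bounds (lo, hi): at each node, require lo < value < hi,
then recurse left with hi=value and right with lo=value.
Preorder trace (stopping at first violation):
  at node 4 with bounds (-inf, +inf): OK
  at node 21 with bounds (4, +inf): OK
  at node 16 with bounds (4, 21): OK
  at node 27 with bounds (21, +inf): OK
  at node 24 with bounds (21, 27): OK
  at node 40 with bounds (27, +inf): OK
No violation found at any node.
Result: Valid BST


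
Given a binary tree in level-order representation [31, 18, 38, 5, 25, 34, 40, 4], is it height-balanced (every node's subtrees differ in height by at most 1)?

Tree (level-order array): [31, 18, 38, 5, 25, 34, 40, 4]
Definition: a tree is height-balanced if, at every node, |h(left) - h(right)| <= 1 (empty subtree has height -1).
Bottom-up per-node check:
  node 4: h_left=-1, h_right=-1, diff=0 [OK], height=0
  node 5: h_left=0, h_right=-1, diff=1 [OK], height=1
  node 25: h_left=-1, h_right=-1, diff=0 [OK], height=0
  node 18: h_left=1, h_right=0, diff=1 [OK], height=2
  node 34: h_left=-1, h_right=-1, diff=0 [OK], height=0
  node 40: h_left=-1, h_right=-1, diff=0 [OK], height=0
  node 38: h_left=0, h_right=0, diff=0 [OK], height=1
  node 31: h_left=2, h_right=1, diff=1 [OK], height=3
All nodes satisfy the balance condition.
Result: Balanced


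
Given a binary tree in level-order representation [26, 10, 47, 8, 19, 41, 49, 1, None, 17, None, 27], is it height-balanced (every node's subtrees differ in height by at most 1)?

Tree (level-order array): [26, 10, 47, 8, 19, 41, 49, 1, None, 17, None, 27]
Definition: a tree is height-balanced if, at every node, |h(left) - h(right)| <= 1 (empty subtree has height -1).
Bottom-up per-node check:
  node 1: h_left=-1, h_right=-1, diff=0 [OK], height=0
  node 8: h_left=0, h_right=-1, diff=1 [OK], height=1
  node 17: h_left=-1, h_right=-1, diff=0 [OK], height=0
  node 19: h_left=0, h_right=-1, diff=1 [OK], height=1
  node 10: h_left=1, h_right=1, diff=0 [OK], height=2
  node 27: h_left=-1, h_right=-1, diff=0 [OK], height=0
  node 41: h_left=0, h_right=-1, diff=1 [OK], height=1
  node 49: h_left=-1, h_right=-1, diff=0 [OK], height=0
  node 47: h_left=1, h_right=0, diff=1 [OK], height=2
  node 26: h_left=2, h_right=2, diff=0 [OK], height=3
All nodes satisfy the balance condition.
Result: Balanced
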